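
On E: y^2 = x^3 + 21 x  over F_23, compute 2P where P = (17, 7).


k = 2 = 10_2 (binary, LSB first: 01)
Double-and-add from P = (17, 7):
  bit 0 = 0: acc unchanged = O
  bit 1 = 1: acc = O + (13, 20) = (13, 20)

2P = (13, 20)


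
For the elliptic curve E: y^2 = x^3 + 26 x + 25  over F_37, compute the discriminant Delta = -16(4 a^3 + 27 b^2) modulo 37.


4 a^3 + 27 b^2 = 4*26^3 + 27*25^2 = 70304 + 16875 = 87179
Delta = -16 * (87179) = -1394864
Delta mod 37 = 36

Delta = 36 (mod 37)


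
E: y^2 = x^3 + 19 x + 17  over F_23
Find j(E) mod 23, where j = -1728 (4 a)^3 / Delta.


Delta = -16(4 a^3 + 27 b^2) mod 23 = 21
-1728 * (4 a)^3 = -1728 * (4*19)^3 mod 23 = 6
j = 6 * 21^(-1) mod 23 = 20

j = 20 (mod 23)


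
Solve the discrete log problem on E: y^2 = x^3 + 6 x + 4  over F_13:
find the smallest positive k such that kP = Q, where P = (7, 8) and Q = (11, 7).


Enumerate multiples of P until we hit Q = (11, 7):
  1P = (7, 8)
  2P = (0, 11)
  3P = (3, 7)
  4P = (12, 7)
  5P = (6, 10)
  6P = (4, 12)
  7P = (11, 6)
  8P = (5, 4)
  9P = (5, 9)
  10P = (11, 7)
Match found at i = 10.

k = 10


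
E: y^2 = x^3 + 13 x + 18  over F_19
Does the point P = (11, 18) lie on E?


Check whether y^2 = x^3 + 13 x + 18 (mod 19) for (x, y) = (11, 18).
LHS: y^2 = 18^2 mod 19 = 1
RHS: x^3 + 13 x + 18 = 11^3 + 13*11 + 18 mod 19 = 10
LHS != RHS

No, not on the curve


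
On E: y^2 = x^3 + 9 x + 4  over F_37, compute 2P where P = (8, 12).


Doubling: s = (3 x1^2 + a) / (2 y1)
s = (3*8^2 + 9) / (2*12) mod 37 = 13
x3 = s^2 - 2 x1 mod 37 = 13^2 - 2*8 = 5
y3 = s (x1 - x3) - y1 mod 37 = 13 * (8 - 5) - 12 = 27

2P = (5, 27)


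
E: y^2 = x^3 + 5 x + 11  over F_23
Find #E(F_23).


For each x in F_23, count y with y^2 = x^3 + 5 x + 11 mod 23:
  x = 2: RHS = 6, y in [11, 12]  -> 2 point(s)
  x = 4: RHS = 3, y in [7, 16]  -> 2 point(s)
  x = 5: RHS = 0, y in [0]  -> 1 point(s)
  x = 6: RHS = 4, y in [2, 21]  -> 2 point(s)
  x = 9: RHS = 3, y in [7, 16]  -> 2 point(s)
  x = 10: RHS = 3, y in [7, 16]  -> 2 point(s)
  x = 16: RHS = 1, y in [1, 22]  -> 2 point(s)
  x = 17: RHS = 18, y in [8, 15]  -> 2 point(s)
  x = 21: RHS = 16, y in [4, 19]  -> 2 point(s)
Affine points: 17. Add the point at infinity: total = 18.

#E(F_23) = 18


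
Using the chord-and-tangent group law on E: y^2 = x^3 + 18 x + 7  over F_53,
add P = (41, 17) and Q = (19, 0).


P != Q, so use the chord formula.
s = (y2 - y1) / (x2 - x1) = (36) / (31) mod 53 = 8
x3 = s^2 - x1 - x2 mod 53 = 8^2 - 41 - 19 = 4
y3 = s (x1 - x3) - y1 mod 53 = 8 * (41 - 4) - 17 = 14

P + Q = (4, 14)


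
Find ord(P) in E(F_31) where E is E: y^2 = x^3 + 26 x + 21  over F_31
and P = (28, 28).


Compute successive multiples of P until we hit O:
  1P = (28, 28)
  2P = (16, 21)
  3P = (22, 22)
  4P = (13, 18)
  5P = (18, 20)
  6P = (3, 23)
  7P = (5, 20)
  8P = (30, 5)
  ... (continuing to 37P)
  37P = O

ord(P) = 37


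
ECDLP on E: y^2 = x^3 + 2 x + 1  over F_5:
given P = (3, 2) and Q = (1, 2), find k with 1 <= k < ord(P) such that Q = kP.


Enumerate multiples of P until we hit Q = (1, 2):
  1P = (3, 2)
  2P = (0, 1)
  3P = (1, 2)
Match found at i = 3.

k = 3


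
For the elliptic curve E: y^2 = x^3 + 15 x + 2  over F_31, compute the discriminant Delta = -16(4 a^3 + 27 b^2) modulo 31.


4 a^3 + 27 b^2 = 4*15^3 + 27*2^2 = 13500 + 108 = 13608
Delta = -16 * (13608) = -217728
Delta mod 31 = 16

Delta = 16 (mod 31)


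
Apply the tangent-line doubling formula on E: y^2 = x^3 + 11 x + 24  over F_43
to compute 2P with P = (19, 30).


Doubling: s = (3 x1^2 + a) / (2 y1)
s = (3*19^2 + 11) / (2*30) mod 43 = 34
x3 = s^2 - 2 x1 mod 43 = 34^2 - 2*19 = 0
y3 = s (x1 - x3) - y1 mod 43 = 34 * (19 - 0) - 30 = 14

2P = (0, 14)


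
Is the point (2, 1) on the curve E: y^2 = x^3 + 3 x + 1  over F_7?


Check whether y^2 = x^3 + 3 x + 1 (mod 7) for (x, y) = (2, 1).
LHS: y^2 = 1^2 mod 7 = 1
RHS: x^3 + 3 x + 1 = 2^3 + 3*2 + 1 mod 7 = 1
LHS = RHS

Yes, on the curve


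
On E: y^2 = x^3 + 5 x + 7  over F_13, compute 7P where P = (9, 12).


k = 7 = 111_2 (binary, LSB first: 111)
Double-and-add from P = (9, 12):
  bit 0 = 1: acc = O + (9, 12) = (9, 12)
  bit 1 = 1: acc = (9, 12) + (5, 12) = (12, 1)
  bit 2 = 1: acc = (12, 1) + (4, 0) = (9, 1)

7P = (9, 1)


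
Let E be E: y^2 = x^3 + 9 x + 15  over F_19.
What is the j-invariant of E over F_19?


Delta = -16(4 a^3 + 27 b^2) mod 19 = 12
-1728 * (4 a)^3 = -1728 * (4*9)^3 mod 19 = 11
j = 11 * 12^(-1) mod 19 = 12

j = 12 (mod 19)


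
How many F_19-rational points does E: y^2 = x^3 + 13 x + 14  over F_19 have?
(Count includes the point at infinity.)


For each x in F_19, count y with y^2 = x^3 + 13 x + 14 mod 19:
  x = 1: RHS = 9, y in [3, 16]  -> 2 point(s)
  x = 3: RHS = 4, y in [2, 17]  -> 2 point(s)
  x = 4: RHS = 16, y in [4, 15]  -> 2 point(s)
  x = 6: RHS = 4, y in [2, 17]  -> 2 point(s)
  x = 7: RHS = 11, y in [7, 12]  -> 2 point(s)
  x = 9: RHS = 5, y in [9, 10]  -> 2 point(s)
  x = 10: RHS = 4, y in [2, 17]  -> 2 point(s)
  x = 11: RHS = 6, y in [5, 14]  -> 2 point(s)
  x = 12: RHS = 17, y in [6, 13]  -> 2 point(s)
  x = 13: RHS = 5, y in [9, 10]  -> 2 point(s)
  x = 16: RHS = 5, y in [9, 10]  -> 2 point(s)
  x = 18: RHS = 0, y in [0]  -> 1 point(s)
Affine points: 23. Add the point at infinity: total = 24.

#E(F_19) = 24


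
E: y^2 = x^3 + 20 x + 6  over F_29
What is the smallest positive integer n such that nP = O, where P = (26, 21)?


Compute successive multiples of P until we hit O:
  1P = (26, 21)
  2P = (5, 17)
  3P = (20, 5)
  4P = (3, 21)
  5P = (0, 8)
  6P = (25, 23)
  7P = (11, 7)
  8P = (22, 4)
  ... (continuing to 35P)
  35P = O

ord(P) = 35


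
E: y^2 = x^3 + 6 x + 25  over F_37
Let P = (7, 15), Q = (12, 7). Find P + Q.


P != Q, so use the chord formula.
s = (y2 - y1) / (x2 - x1) = (29) / (5) mod 37 = 28
x3 = s^2 - x1 - x2 mod 37 = 28^2 - 7 - 12 = 25
y3 = s (x1 - x3) - y1 mod 37 = 28 * (7 - 25) - 15 = 36

P + Q = (25, 36)


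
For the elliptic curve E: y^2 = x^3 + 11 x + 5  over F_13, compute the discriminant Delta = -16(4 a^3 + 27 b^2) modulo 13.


4 a^3 + 27 b^2 = 4*11^3 + 27*5^2 = 5324 + 675 = 5999
Delta = -16 * (5999) = -95984
Delta mod 13 = 8

Delta = 8 (mod 13)


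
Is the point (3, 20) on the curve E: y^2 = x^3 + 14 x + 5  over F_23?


Check whether y^2 = x^3 + 14 x + 5 (mod 23) for (x, y) = (3, 20).
LHS: y^2 = 20^2 mod 23 = 9
RHS: x^3 + 14 x + 5 = 3^3 + 14*3 + 5 mod 23 = 5
LHS != RHS

No, not on the curve


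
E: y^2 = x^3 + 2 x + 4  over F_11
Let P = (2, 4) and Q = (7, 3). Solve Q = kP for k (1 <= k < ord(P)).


Enumerate multiples of P until we hit Q = (7, 3):
  1P = (2, 4)
  2P = (8, 2)
  3P = (6, 1)
  4P = (7, 8)
  5P = (0, 2)
  6P = (10, 10)
  7P = (3, 9)
  8P = (9, 5)
  9P = (9, 6)
  10P = (3, 2)
  11P = (10, 1)
  12P = (0, 9)
  13P = (7, 3)
Match found at i = 13.

k = 13


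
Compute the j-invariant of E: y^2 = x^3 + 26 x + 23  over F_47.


Delta = -16(4 a^3 + 27 b^2) mod 47 = 20
-1728 * (4 a)^3 = -1728 * (4*26)^3 mod 47 = 2
j = 2 * 20^(-1) mod 47 = 33

j = 33 (mod 47)


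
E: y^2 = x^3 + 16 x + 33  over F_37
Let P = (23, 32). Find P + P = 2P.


Doubling: s = (3 x1^2 + a) / (2 y1)
s = (3*23^2 + 16) / (2*32) mod 37 = 21
x3 = s^2 - 2 x1 mod 37 = 21^2 - 2*23 = 25
y3 = s (x1 - x3) - y1 mod 37 = 21 * (23 - 25) - 32 = 0

2P = (25, 0)


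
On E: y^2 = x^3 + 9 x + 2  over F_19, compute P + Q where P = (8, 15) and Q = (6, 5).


P != Q, so use the chord formula.
s = (y2 - y1) / (x2 - x1) = (9) / (17) mod 19 = 5
x3 = s^2 - x1 - x2 mod 19 = 5^2 - 8 - 6 = 11
y3 = s (x1 - x3) - y1 mod 19 = 5 * (8 - 11) - 15 = 8

P + Q = (11, 8)


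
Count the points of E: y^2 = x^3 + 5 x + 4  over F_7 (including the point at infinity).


For each x in F_7, count y with y^2 = x^3 + 5 x + 4 mod 7:
  x = 0: RHS = 4, y in [2, 5]  -> 2 point(s)
  x = 2: RHS = 1, y in [1, 6]  -> 2 point(s)
  x = 3: RHS = 4, y in [2, 5]  -> 2 point(s)
  x = 4: RHS = 4, y in [2, 5]  -> 2 point(s)
  x = 5: RHS = 0, y in [0]  -> 1 point(s)
Affine points: 9. Add the point at infinity: total = 10.

#E(F_7) = 10


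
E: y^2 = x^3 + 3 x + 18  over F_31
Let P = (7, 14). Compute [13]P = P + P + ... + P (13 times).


k = 13 = 1101_2 (binary, LSB first: 1011)
Double-and-add from P = (7, 14):
  bit 0 = 1: acc = O + (7, 14) = (7, 14)
  bit 1 = 0: acc unchanged = (7, 14)
  bit 2 = 1: acc = (7, 14) + (16, 16) = (18, 18)
  bit 3 = 1: acc = (18, 18) + (15, 11) = (0, 24)

13P = (0, 24)


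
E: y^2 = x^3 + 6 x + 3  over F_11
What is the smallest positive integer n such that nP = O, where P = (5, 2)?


Compute successive multiples of P until we hit O:
  1P = (5, 2)
  2P = (2, 1)
  3P = (9, 4)
  4P = (0, 6)
  5P = (4, 6)
  6P = (7, 6)
  7P = (3, 2)
  8P = (3, 9)
  ... (continuing to 15P)
  15P = O

ord(P) = 15


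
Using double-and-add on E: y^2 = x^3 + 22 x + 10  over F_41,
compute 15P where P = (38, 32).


k = 15 = 1111_2 (binary, LSB first: 1111)
Double-and-add from P = (38, 32):
  bit 0 = 1: acc = O + (38, 32) = (38, 32)
  bit 1 = 1: acc = (38, 32) + (31, 15) = (3, 12)
  bit 2 = 1: acc = (3, 12) + (2, 12) = (36, 29)
  bit 3 = 1: acc = (36, 29) + (0, 25) = (4, 11)

15P = (4, 11)


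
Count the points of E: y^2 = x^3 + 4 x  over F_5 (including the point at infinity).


For each x in F_5, count y with y^2 = x^3 + 4 x + 0 mod 5:
  x = 0: RHS = 0, y in [0]  -> 1 point(s)
  x = 1: RHS = 0, y in [0]  -> 1 point(s)
  x = 2: RHS = 1, y in [1, 4]  -> 2 point(s)
  x = 3: RHS = 4, y in [2, 3]  -> 2 point(s)
  x = 4: RHS = 0, y in [0]  -> 1 point(s)
Affine points: 7. Add the point at infinity: total = 8.

#E(F_5) = 8


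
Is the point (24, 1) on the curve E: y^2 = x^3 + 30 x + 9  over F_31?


Check whether y^2 = x^3 + 30 x + 9 (mod 31) for (x, y) = (24, 1).
LHS: y^2 = 1^2 mod 31 = 1
RHS: x^3 + 30 x + 9 = 24^3 + 30*24 + 9 mod 31 = 14
LHS != RHS

No, not on the curve


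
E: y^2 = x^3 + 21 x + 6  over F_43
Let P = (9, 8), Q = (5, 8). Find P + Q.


P != Q, so use the chord formula.
s = (y2 - y1) / (x2 - x1) = (0) / (39) mod 43 = 0
x3 = s^2 - x1 - x2 mod 43 = 0^2 - 9 - 5 = 29
y3 = s (x1 - x3) - y1 mod 43 = 0 * (9 - 29) - 8 = 35

P + Q = (29, 35)


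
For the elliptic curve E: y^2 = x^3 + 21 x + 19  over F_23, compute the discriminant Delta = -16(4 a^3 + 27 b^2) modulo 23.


4 a^3 + 27 b^2 = 4*21^3 + 27*19^2 = 37044 + 9747 = 46791
Delta = -16 * (46791) = -748656
Delta mod 23 = 17

Delta = 17 (mod 23)


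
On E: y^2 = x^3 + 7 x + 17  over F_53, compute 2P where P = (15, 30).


Doubling: s = (3 x1^2 + a) / (2 y1)
s = (3*15^2 + 7) / (2*30) mod 53 = 52
x3 = s^2 - 2 x1 mod 53 = 52^2 - 2*15 = 24
y3 = s (x1 - x3) - y1 mod 53 = 52 * (15 - 24) - 30 = 32

2P = (24, 32)


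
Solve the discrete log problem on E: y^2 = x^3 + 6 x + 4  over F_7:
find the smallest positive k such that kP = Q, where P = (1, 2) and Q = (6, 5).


Enumerate multiples of P until we hit Q = (6, 5):
  1P = (1, 2)
  2P = (0, 2)
  3P = (6, 5)
Match found at i = 3.

k = 3


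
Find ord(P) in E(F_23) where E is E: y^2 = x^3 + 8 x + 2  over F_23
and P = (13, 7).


Compute successive multiples of P until we hit O:
  1P = (13, 7)
  2P = (21, 1)
  3P = (14, 11)
  4P = (12, 20)
  5P = (6, 17)
  6P = (22, 19)
  7P = (0, 18)
  8P = (5, 11)
  ... (continuing to 29P)
  29P = O

ord(P) = 29


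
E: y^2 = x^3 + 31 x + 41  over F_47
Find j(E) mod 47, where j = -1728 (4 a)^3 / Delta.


Delta = -16(4 a^3 + 27 b^2) mod 47 = 30
-1728 * (4 a)^3 = -1728 * (4*31)^3 mod 47 = 7
j = 7 * 30^(-1) mod 47 = 30

j = 30 (mod 47)


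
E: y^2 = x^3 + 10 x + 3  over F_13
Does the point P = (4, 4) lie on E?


Check whether y^2 = x^3 + 10 x + 3 (mod 13) for (x, y) = (4, 4).
LHS: y^2 = 4^2 mod 13 = 3
RHS: x^3 + 10 x + 3 = 4^3 + 10*4 + 3 mod 13 = 3
LHS = RHS

Yes, on the curve


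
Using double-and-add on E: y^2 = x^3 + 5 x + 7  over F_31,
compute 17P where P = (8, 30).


k = 17 = 10001_2 (binary, LSB first: 10001)
Double-and-add from P = (8, 30):
  bit 0 = 1: acc = O + (8, 30) = (8, 30)
  bit 1 = 0: acc unchanged = (8, 30)
  bit 2 = 0: acc unchanged = (8, 30)
  bit 3 = 0: acc unchanged = (8, 30)
  bit 4 = 1: acc = (8, 30) + (22, 15) = (8, 1)

17P = (8, 1)


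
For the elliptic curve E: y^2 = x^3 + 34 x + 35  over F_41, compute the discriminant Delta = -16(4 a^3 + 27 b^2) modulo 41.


4 a^3 + 27 b^2 = 4*34^3 + 27*35^2 = 157216 + 33075 = 190291
Delta = -16 * (190291) = -3044656
Delta mod 41 = 4

Delta = 4 (mod 41)


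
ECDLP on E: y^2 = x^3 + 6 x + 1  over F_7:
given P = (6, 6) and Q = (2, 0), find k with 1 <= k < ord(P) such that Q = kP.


Enumerate multiples of P until we hit Q = (2, 0):
  1P = (6, 6)
  2P = (3, 5)
  3P = (2, 0)
Match found at i = 3.

k = 3


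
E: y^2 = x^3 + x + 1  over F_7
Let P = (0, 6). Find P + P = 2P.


Doubling: s = (3 x1^2 + a) / (2 y1)
s = (3*0^2 + 1) / (2*6) mod 7 = 3
x3 = s^2 - 2 x1 mod 7 = 3^2 - 2*0 = 2
y3 = s (x1 - x3) - y1 mod 7 = 3 * (0 - 2) - 6 = 2

2P = (2, 2)


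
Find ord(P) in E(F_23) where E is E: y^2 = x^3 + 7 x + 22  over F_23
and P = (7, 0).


Compute successive multiples of P until we hit O:
  1P = (7, 0)
  2P = O

ord(P) = 2


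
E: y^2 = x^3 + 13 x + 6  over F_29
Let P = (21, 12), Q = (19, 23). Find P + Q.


P != Q, so use the chord formula.
s = (y2 - y1) / (x2 - x1) = (11) / (27) mod 29 = 9
x3 = s^2 - x1 - x2 mod 29 = 9^2 - 21 - 19 = 12
y3 = s (x1 - x3) - y1 mod 29 = 9 * (21 - 12) - 12 = 11

P + Q = (12, 11)


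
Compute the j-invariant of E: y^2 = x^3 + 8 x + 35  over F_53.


Delta = -16(4 a^3 + 27 b^2) mod 53 = 44
-1728 * (4 a)^3 = -1728 * (4*8)^3 mod 53 = 29
j = 29 * 44^(-1) mod 53 = 38

j = 38 (mod 53)


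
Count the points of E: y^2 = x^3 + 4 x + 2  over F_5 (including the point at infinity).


For each x in F_5, count y with y^2 = x^3 + 4 x + 2 mod 5:
  x = 3: RHS = 1, y in [1, 4]  -> 2 point(s)
Affine points: 2. Add the point at infinity: total = 3.

#E(F_5) = 3


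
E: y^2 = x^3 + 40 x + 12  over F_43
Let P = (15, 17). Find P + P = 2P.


Doubling: s = (3 x1^2 + a) / (2 y1)
s = (3*15^2 + 40) / (2*17) mod 43 = 40
x3 = s^2 - 2 x1 mod 43 = 40^2 - 2*15 = 22
y3 = s (x1 - x3) - y1 mod 43 = 40 * (15 - 22) - 17 = 4

2P = (22, 4)


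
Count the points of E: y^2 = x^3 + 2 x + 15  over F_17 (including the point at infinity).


For each x in F_17, count y with y^2 = x^3 + 2 x + 15 mod 17:
  x = 0: RHS = 15, y in [7, 10]  -> 2 point(s)
  x = 1: RHS = 1, y in [1, 16]  -> 2 point(s)
  x = 4: RHS = 2, y in [6, 11]  -> 2 point(s)
  x = 7: RHS = 15, y in [7, 10]  -> 2 point(s)
  x = 8: RHS = 16, y in [4, 13]  -> 2 point(s)
  x = 10: RHS = 15, y in [7, 10]  -> 2 point(s)
  x = 11: RHS = 8, y in [5, 12]  -> 2 point(s)
  x = 12: RHS = 16, y in [4, 13]  -> 2 point(s)
  x = 14: RHS = 16, y in [4, 13]  -> 2 point(s)
Affine points: 18. Add the point at infinity: total = 19.

#E(F_17) = 19


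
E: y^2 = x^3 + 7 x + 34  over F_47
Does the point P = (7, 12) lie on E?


Check whether y^2 = x^3 + 7 x + 34 (mod 47) for (x, y) = (7, 12).
LHS: y^2 = 12^2 mod 47 = 3
RHS: x^3 + 7 x + 34 = 7^3 + 7*7 + 34 mod 47 = 3
LHS = RHS

Yes, on the curve


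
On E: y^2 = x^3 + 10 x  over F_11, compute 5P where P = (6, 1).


k = 5 = 101_2 (binary, LSB first: 101)
Double-and-add from P = (6, 1):
  bit 0 = 1: acc = O + (6, 1) = (6, 1)
  bit 1 = 0: acc unchanged = (6, 1)
  bit 2 = 1: acc = (6, 1) + (4, 4) = (6, 10)

5P = (6, 10)


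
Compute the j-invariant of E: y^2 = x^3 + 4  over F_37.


Delta = -16(4 a^3 + 27 b^2) mod 37 = 7
-1728 * (4 a)^3 = -1728 * (4*0)^3 mod 37 = 0
j = 0 * 7^(-1) mod 37 = 0

j = 0 (mod 37)


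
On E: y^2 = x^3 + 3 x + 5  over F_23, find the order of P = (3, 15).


Compute successive multiples of P until we hit O:
  1P = (3, 15)
  2P = (18, 16)
  3P = (11, 9)
  4P = (11, 14)
  5P = (18, 7)
  6P = (3, 8)
  7P = O

ord(P) = 7


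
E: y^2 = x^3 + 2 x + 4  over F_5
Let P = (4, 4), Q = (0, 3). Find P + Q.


P != Q, so use the chord formula.
s = (y2 - y1) / (x2 - x1) = (4) / (1) mod 5 = 4
x3 = s^2 - x1 - x2 mod 5 = 4^2 - 4 - 0 = 2
y3 = s (x1 - x3) - y1 mod 5 = 4 * (4 - 2) - 4 = 4

P + Q = (2, 4)


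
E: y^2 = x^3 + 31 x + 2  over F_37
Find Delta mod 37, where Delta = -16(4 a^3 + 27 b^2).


4 a^3 + 27 b^2 = 4*31^3 + 27*2^2 = 119164 + 108 = 119272
Delta = -16 * (119272) = -1908352
Delta mod 37 = 34

Delta = 34 (mod 37)


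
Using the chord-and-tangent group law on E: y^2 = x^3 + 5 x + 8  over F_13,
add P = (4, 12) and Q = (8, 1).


P != Q, so use the chord formula.
s = (y2 - y1) / (x2 - x1) = (2) / (4) mod 13 = 7
x3 = s^2 - x1 - x2 mod 13 = 7^2 - 4 - 8 = 11
y3 = s (x1 - x3) - y1 mod 13 = 7 * (4 - 11) - 12 = 4

P + Q = (11, 4)


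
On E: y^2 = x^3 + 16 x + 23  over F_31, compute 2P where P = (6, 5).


Doubling: s = (3 x1^2 + a) / (2 y1)
s = (3*6^2 + 16) / (2*5) mod 31 = 0
x3 = s^2 - 2 x1 mod 31 = 0^2 - 2*6 = 19
y3 = s (x1 - x3) - y1 mod 31 = 0 * (6 - 19) - 5 = 26

2P = (19, 26)


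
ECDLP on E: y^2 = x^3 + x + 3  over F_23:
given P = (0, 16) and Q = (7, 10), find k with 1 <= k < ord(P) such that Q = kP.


Enumerate multiples of P until we hit Q = (7, 10):
  1P = (0, 16)
  2P = (2, 17)
  3P = (4, 5)
  4P = (5, 15)
  5P = (7, 13)
  6P = (19, 2)
  7P = (22, 22)
  8P = (14, 22)
  9P = (12, 15)
  10P = (15, 14)
  11P = (21, 19)
  12P = (10, 22)
  13P = (6, 8)
  14P = (6, 15)
  15P = (10, 1)
  16P = (21, 4)
  17P = (15, 9)
  18P = (12, 8)
  19P = (14, 1)
  20P = (22, 1)
  21P = (19, 21)
  22P = (7, 10)
Match found at i = 22.

k = 22


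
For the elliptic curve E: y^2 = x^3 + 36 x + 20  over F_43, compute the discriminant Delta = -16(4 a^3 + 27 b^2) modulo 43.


4 a^3 + 27 b^2 = 4*36^3 + 27*20^2 = 186624 + 10800 = 197424
Delta = -16 * (197424) = -3158784
Delta mod 43 = 39

Delta = 39 (mod 43)


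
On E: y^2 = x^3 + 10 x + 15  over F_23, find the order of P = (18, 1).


Compute successive multiples of P until we hit O:
  1P = (18, 1)
  2P = (5, 11)
  3P = (1, 16)
  4P = (16, 4)
  5P = (20, 2)
  6P = (14, 1)
  7P = (14, 22)
  8P = (20, 21)
  ... (continuing to 13P)
  13P = O

ord(P) = 13


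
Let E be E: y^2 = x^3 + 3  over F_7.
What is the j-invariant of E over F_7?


Delta = -16(4 a^3 + 27 b^2) mod 7 = 4
-1728 * (4 a)^3 = -1728 * (4*0)^3 mod 7 = 0
j = 0 * 4^(-1) mod 7 = 0

j = 0 (mod 7)


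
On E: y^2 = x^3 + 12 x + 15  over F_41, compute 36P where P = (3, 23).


k = 36 = 100100_2 (binary, LSB first: 001001)
Double-and-add from P = (3, 23):
  bit 0 = 0: acc unchanged = O
  bit 1 = 0: acc unchanged = O
  bit 2 = 1: acc = O + (12, 1) = (12, 1)
  bit 3 = 0: acc unchanged = (12, 1)
  bit 4 = 0: acc unchanged = (12, 1)
  bit 5 = 1: acc = (12, 1) + (32, 30) = (40, 24)

36P = (40, 24)


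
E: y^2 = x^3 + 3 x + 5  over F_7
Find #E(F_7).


For each x in F_7, count y with y^2 = x^3 + 3 x + 5 mod 7:
  x = 1: RHS = 2, y in [3, 4]  -> 2 point(s)
  x = 4: RHS = 4, y in [2, 5]  -> 2 point(s)
  x = 6: RHS = 1, y in [1, 6]  -> 2 point(s)
Affine points: 6. Add the point at infinity: total = 7.

#E(F_7) = 7


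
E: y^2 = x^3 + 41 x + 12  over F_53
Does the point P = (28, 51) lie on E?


Check whether y^2 = x^3 + 41 x + 12 (mod 53) for (x, y) = (28, 51).
LHS: y^2 = 51^2 mod 53 = 4
RHS: x^3 + 41 x + 12 = 28^3 + 41*28 + 12 mod 53 = 4
LHS = RHS

Yes, on the curve


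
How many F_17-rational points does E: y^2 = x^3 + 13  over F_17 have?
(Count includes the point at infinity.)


For each x in F_17, count y with y^2 = x^3 + 0 x + 13 mod 17:
  x = 0: RHS = 13, y in [8, 9]  -> 2 point(s)
  x = 2: RHS = 4, y in [2, 15]  -> 2 point(s)
  x = 4: RHS = 9, y in [3, 14]  -> 2 point(s)
  x = 5: RHS = 2, y in [6, 11]  -> 2 point(s)
  x = 6: RHS = 8, y in [5, 12]  -> 2 point(s)
  x = 7: RHS = 16, y in [4, 13]  -> 2 point(s)
  x = 8: RHS = 15, y in [7, 10]  -> 2 point(s)
  x = 11: RHS = 1, y in [1, 16]  -> 2 point(s)
  x = 13: RHS = 0, y in [0]  -> 1 point(s)
Affine points: 17. Add the point at infinity: total = 18.

#E(F_17) = 18


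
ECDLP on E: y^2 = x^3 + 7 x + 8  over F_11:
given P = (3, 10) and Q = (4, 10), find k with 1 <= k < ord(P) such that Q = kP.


Enumerate multiples of P until we hit Q = (4, 10):
  1P = (3, 10)
  2P = (8, 9)
  3P = (4, 10)
Match found at i = 3.

k = 3


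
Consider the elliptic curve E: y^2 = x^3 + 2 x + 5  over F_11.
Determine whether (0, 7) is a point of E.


Check whether y^2 = x^3 + 2 x + 5 (mod 11) for (x, y) = (0, 7).
LHS: y^2 = 7^2 mod 11 = 5
RHS: x^3 + 2 x + 5 = 0^3 + 2*0 + 5 mod 11 = 5
LHS = RHS

Yes, on the curve


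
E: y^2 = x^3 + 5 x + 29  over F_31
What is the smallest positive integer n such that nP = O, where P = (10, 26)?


Compute successive multiples of P until we hit O:
  1P = (10, 26)
  2P = (19, 16)
  3P = (4, 19)
  4P = (2, 4)
  5P = (13, 20)
  6P = (12, 9)
  7P = (27, 10)
  8P = (1, 2)
  ... (continuing to 20P)
  20P = O

ord(P) = 20


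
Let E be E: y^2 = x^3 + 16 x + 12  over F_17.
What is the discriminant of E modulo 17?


4 a^3 + 27 b^2 = 4*16^3 + 27*12^2 = 16384 + 3888 = 20272
Delta = -16 * (20272) = -324352
Delta mod 17 = 8

Delta = 8 (mod 17)


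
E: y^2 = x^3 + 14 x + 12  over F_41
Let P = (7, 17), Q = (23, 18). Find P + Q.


P != Q, so use the chord formula.
s = (y2 - y1) / (x2 - x1) = (1) / (16) mod 41 = 18
x3 = s^2 - x1 - x2 mod 41 = 18^2 - 7 - 23 = 7
y3 = s (x1 - x3) - y1 mod 41 = 18 * (7 - 7) - 17 = 24

P + Q = (7, 24)


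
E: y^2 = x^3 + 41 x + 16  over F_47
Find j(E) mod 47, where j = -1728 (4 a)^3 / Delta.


Delta = -16(4 a^3 + 27 b^2) mod 47 = 5
-1728 * (4 a)^3 = -1728 * (4*41)^3 mod 47 = 28
j = 28 * 5^(-1) mod 47 = 15

j = 15 (mod 47)


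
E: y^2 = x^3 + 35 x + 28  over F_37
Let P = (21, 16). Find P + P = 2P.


Doubling: s = (3 x1^2 + a) / (2 y1)
s = (3*21^2 + 35) / (2*16) mod 37 = 17
x3 = s^2 - 2 x1 mod 37 = 17^2 - 2*21 = 25
y3 = s (x1 - x3) - y1 mod 37 = 17 * (21 - 25) - 16 = 27

2P = (25, 27)


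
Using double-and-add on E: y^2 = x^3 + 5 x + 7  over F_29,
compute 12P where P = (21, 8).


k = 12 = 1100_2 (binary, LSB first: 0011)
Double-and-add from P = (21, 8):
  bit 0 = 0: acc unchanged = O
  bit 1 = 0: acc unchanged = O
  bit 2 = 1: acc = O + (1, 10) = (1, 10)
  bit 3 = 1: acc = (1, 10) + (26, 9) = (22, 21)

12P = (22, 21)


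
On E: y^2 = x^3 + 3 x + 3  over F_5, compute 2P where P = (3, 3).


Doubling: s = (3 x1^2 + a) / (2 y1)
s = (3*3^2 + 3) / (2*3) mod 5 = 0
x3 = s^2 - 2 x1 mod 5 = 0^2 - 2*3 = 4
y3 = s (x1 - x3) - y1 mod 5 = 0 * (3 - 4) - 3 = 2

2P = (4, 2)


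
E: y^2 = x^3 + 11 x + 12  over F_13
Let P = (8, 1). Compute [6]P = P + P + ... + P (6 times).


k = 6 = 110_2 (binary, LSB first: 011)
Double-and-add from P = (8, 1):
  bit 0 = 0: acc unchanged = O
  bit 1 = 1: acc = O + (0, 5) = (0, 5)
  bit 2 = 1: acc = (0, 5) + (12, 0) = (0, 8)

6P = (0, 8)


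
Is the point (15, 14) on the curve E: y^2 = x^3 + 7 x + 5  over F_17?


Check whether y^2 = x^3 + 7 x + 5 (mod 17) for (x, y) = (15, 14).
LHS: y^2 = 14^2 mod 17 = 9
RHS: x^3 + 7 x + 5 = 15^3 + 7*15 + 5 mod 17 = 0
LHS != RHS

No, not on the curve


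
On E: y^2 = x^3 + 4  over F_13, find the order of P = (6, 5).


Compute successive multiples of P until we hit O:
  1P = (6, 5)
  2P = (10, 9)
  3P = (11, 3)
  4P = (5, 5)
  5P = (2, 8)
  6P = (8, 3)
  7P = (0, 2)
  8P = (4, 9)
  ... (continuing to 21P)
  21P = O

ord(P) = 21


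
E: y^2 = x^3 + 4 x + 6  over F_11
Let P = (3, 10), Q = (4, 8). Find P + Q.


P != Q, so use the chord formula.
s = (y2 - y1) / (x2 - x1) = (9) / (1) mod 11 = 9
x3 = s^2 - x1 - x2 mod 11 = 9^2 - 3 - 4 = 8
y3 = s (x1 - x3) - y1 mod 11 = 9 * (3 - 8) - 10 = 0

P + Q = (8, 0)


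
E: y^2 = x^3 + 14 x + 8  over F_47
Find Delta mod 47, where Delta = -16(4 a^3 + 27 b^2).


4 a^3 + 27 b^2 = 4*14^3 + 27*8^2 = 10976 + 1728 = 12704
Delta = -16 * (12704) = -203264
Delta mod 47 = 11

Delta = 11 (mod 47)


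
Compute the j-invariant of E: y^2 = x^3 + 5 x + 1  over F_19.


Delta = -16(4 a^3 + 27 b^2) mod 19 = 4
-1728 * (4 a)^3 = -1728 * (4*5)^3 mod 19 = 1
j = 1 * 4^(-1) mod 19 = 5

j = 5 (mod 19)


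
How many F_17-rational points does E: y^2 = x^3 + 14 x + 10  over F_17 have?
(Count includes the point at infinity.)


For each x in F_17, count y with y^2 = x^3 + 14 x + 10 mod 17:
  x = 1: RHS = 8, y in [5, 12]  -> 2 point(s)
  x = 5: RHS = 1, y in [1, 16]  -> 2 point(s)
  x = 6: RHS = 4, y in [2, 15]  -> 2 point(s)
  x = 7: RHS = 9, y in [3, 14]  -> 2 point(s)
  x = 9: RHS = 15, y in [7, 10]  -> 2 point(s)
  x = 11: RHS = 16, y in [4, 13]  -> 2 point(s)
  x = 12: RHS = 2, y in [6, 11]  -> 2 point(s)
  x = 13: RHS = 9, y in [3, 14]  -> 2 point(s)
  x = 14: RHS = 9, y in [3, 14]  -> 2 point(s)
  x = 15: RHS = 8, y in [5, 12]  -> 2 point(s)
Affine points: 20. Add the point at infinity: total = 21.

#E(F_17) = 21


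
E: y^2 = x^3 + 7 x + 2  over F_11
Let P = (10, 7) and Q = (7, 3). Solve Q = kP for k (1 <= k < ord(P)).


Enumerate multiples of P until we hit Q = (7, 3):
  1P = (10, 7)
  2P = (7, 3)
Match found at i = 2.

k = 2


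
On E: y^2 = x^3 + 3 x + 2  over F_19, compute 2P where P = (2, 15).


Doubling: s = (3 x1^2 + a) / (2 y1)
s = (3*2^2 + 3) / (2*15) mod 19 = 10
x3 = s^2 - 2 x1 mod 19 = 10^2 - 2*2 = 1
y3 = s (x1 - x3) - y1 mod 19 = 10 * (2 - 1) - 15 = 14

2P = (1, 14)


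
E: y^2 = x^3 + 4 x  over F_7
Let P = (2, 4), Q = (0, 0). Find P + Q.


P != Q, so use the chord formula.
s = (y2 - y1) / (x2 - x1) = (3) / (5) mod 7 = 2
x3 = s^2 - x1 - x2 mod 7 = 2^2 - 2 - 0 = 2
y3 = s (x1 - x3) - y1 mod 7 = 2 * (2 - 2) - 4 = 3

P + Q = (2, 3)


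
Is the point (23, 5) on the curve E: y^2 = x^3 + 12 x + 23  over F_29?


Check whether y^2 = x^3 + 12 x + 23 (mod 29) for (x, y) = (23, 5).
LHS: y^2 = 5^2 mod 29 = 25
RHS: x^3 + 12 x + 23 = 23^3 + 12*23 + 23 mod 29 = 25
LHS = RHS

Yes, on the curve


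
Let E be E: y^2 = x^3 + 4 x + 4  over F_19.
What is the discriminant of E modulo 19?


4 a^3 + 27 b^2 = 4*4^3 + 27*4^2 = 256 + 432 = 688
Delta = -16 * (688) = -11008
Delta mod 19 = 12

Delta = 12 (mod 19)


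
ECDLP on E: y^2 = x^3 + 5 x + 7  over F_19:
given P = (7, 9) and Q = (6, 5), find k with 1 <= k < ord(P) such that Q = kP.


Enumerate multiples of P until we hit Q = (6, 5):
  1P = (7, 9)
  2P = (5, 10)
  3P = (12, 3)
  4P = (6, 5)
Match found at i = 4.

k = 4


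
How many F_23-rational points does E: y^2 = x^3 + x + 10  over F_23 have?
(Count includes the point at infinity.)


For each x in F_23, count y with y^2 = x^3 + 1 x + 10 mod 23:
  x = 1: RHS = 12, y in [9, 14]  -> 2 point(s)
  x = 4: RHS = 9, y in [3, 20]  -> 2 point(s)
  x = 5: RHS = 2, y in [5, 18]  -> 2 point(s)
  x = 6: RHS = 2, y in [5, 18]  -> 2 point(s)
  x = 8: RHS = 1, y in [1, 22]  -> 2 point(s)
  x = 9: RHS = 12, y in [9, 14]  -> 2 point(s)
  x = 10: RHS = 8, y in [10, 13]  -> 2 point(s)
  x = 11: RHS = 18, y in [8, 15]  -> 2 point(s)
  x = 12: RHS = 2, y in [5, 18]  -> 2 point(s)
  x = 13: RHS = 12, y in [9, 14]  -> 2 point(s)
  x = 14: RHS = 8, y in [10, 13]  -> 2 point(s)
  x = 17: RHS = 18, y in [8, 15]  -> 2 point(s)
  x = 18: RHS = 18, y in [8, 15]  -> 2 point(s)
  x = 20: RHS = 3, y in [7, 16]  -> 2 point(s)
  x = 21: RHS = 0, y in [0]  -> 1 point(s)
  x = 22: RHS = 8, y in [10, 13]  -> 2 point(s)
Affine points: 31. Add the point at infinity: total = 32.

#E(F_23) = 32


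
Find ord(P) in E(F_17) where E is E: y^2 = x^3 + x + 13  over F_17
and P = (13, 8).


Compute successive multiples of P until we hit O:
  1P = (13, 8)
  2P = (12, 11)
  3P = (1, 7)
  4P = (1, 10)
  5P = (12, 6)
  6P = (13, 9)
  7P = O

ord(P) = 7


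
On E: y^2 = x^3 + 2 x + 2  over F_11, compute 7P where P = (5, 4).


k = 7 = 111_2 (binary, LSB first: 111)
Double-and-add from P = (5, 4):
  bit 0 = 1: acc = O + (5, 4) = (5, 4)
  bit 1 = 1: acc = (5, 4) + (1, 7) = (9, 10)
  bit 2 = 1: acc = (9, 10) + (2, 6) = (1, 4)

7P = (1, 4)


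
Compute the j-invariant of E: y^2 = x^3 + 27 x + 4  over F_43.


Delta = -16(4 a^3 + 27 b^2) mod 43 = 27
-1728 * (4 a)^3 = -1728 * (4*27)^3 mod 43 = 42
j = 42 * 27^(-1) mod 43 = 35

j = 35 (mod 43)


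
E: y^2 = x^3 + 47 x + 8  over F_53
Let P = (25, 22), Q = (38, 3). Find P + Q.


P != Q, so use the chord formula.
s = (y2 - y1) / (x2 - x1) = (34) / (13) mod 53 = 23
x3 = s^2 - x1 - x2 mod 53 = 23^2 - 25 - 38 = 42
y3 = s (x1 - x3) - y1 mod 53 = 23 * (25 - 42) - 22 = 11

P + Q = (42, 11)


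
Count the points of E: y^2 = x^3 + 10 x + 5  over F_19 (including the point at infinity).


For each x in F_19, count y with y^2 = x^3 + 10 x + 5 mod 19:
  x = 0: RHS = 5, y in [9, 10]  -> 2 point(s)
  x = 1: RHS = 16, y in [4, 15]  -> 2 point(s)
  x = 3: RHS = 5, y in [9, 10]  -> 2 point(s)
  x = 5: RHS = 9, y in [3, 16]  -> 2 point(s)
  x = 7: RHS = 0, y in [0]  -> 1 point(s)
  x = 9: RHS = 7, y in [8, 11]  -> 2 point(s)
  x = 14: RHS = 1, y in [1, 18]  -> 2 point(s)
  x = 16: RHS = 5, y in [9, 10]  -> 2 point(s)
Affine points: 15. Add the point at infinity: total = 16.

#E(F_19) = 16


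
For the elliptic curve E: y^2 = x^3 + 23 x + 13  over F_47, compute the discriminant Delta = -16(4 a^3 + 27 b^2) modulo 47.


4 a^3 + 27 b^2 = 4*23^3 + 27*13^2 = 48668 + 4563 = 53231
Delta = -16 * (53231) = -851696
Delta mod 47 = 38

Delta = 38 (mod 47)


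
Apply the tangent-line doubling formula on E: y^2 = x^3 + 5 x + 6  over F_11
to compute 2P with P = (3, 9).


Doubling: s = (3 x1^2 + a) / (2 y1)
s = (3*3^2 + 5) / (2*9) mod 11 = 3
x3 = s^2 - 2 x1 mod 11 = 3^2 - 2*3 = 3
y3 = s (x1 - x3) - y1 mod 11 = 3 * (3 - 3) - 9 = 2

2P = (3, 2)


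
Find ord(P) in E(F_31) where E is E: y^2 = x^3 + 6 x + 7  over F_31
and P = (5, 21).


Compute successive multiples of P until we hit O:
  1P = (5, 21)
  2P = (4, 23)
  3P = (26, 21)
  4P = (0, 10)
  5P = (11, 3)
  6P = (24, 5)
  7P = (21, 30)
  8P = (19, 6)
  ... (continuing to 20P)
  20P = O

ord(P) = 20


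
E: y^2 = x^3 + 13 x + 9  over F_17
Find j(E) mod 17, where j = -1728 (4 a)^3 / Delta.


Delta = -16(4 a^3 + 27 b^2) mod 17 = 10
-1728 * (4 a)^3 = -1728 * (4*13)^3 mod 17 = 6
j = 6 * 10^(-1) mod 17 = 4

j = 4 (mod 17)


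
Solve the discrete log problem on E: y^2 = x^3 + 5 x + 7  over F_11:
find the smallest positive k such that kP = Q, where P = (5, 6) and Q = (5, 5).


Enumerate multiples of P until we hit Q = (5, 5):
  1P = (5, 6)
  2P = (10, 1)
  3P = (8, 8)
  4P = (7, 0)
  5P = (8, 3)
  6P = (10, 10)
  7P = (5, 5)
Match found at i = 7.

k = 7


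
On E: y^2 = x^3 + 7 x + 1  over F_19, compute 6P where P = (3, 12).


k = 6 = 110_2 (binary, LSB first: 011)
Double-and-add from P = (3, 12):
  bit 0 = 0: acc unchanged = O
  bit 1 = 1: acc = O + (3, 7) = (3, 7)
  bit 2 = 1: acc = (3, 7) + (3, 12) = O

6P = O


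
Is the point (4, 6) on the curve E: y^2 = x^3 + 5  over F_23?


Check whether y^2 = x^3 + 0 x + 5 (mod 23) for (x, y) = (4, 6).
LHS: y^2 = 6^2 mod 23 = 13
RHS: x^3 + 0 x + 5 = 4^3 + 0*4 + 5 mod 23 = 0
LHS != RHS

No, not on the curve


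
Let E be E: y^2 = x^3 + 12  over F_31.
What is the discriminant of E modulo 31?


4 a^3 + 27 b^2 = 4*0^3 + 27*12^2 = 0 + 3888 = 3888
Delta = -16 * (3888) = -62208
Delta mod 31 = 9

Delta = 9 (mod 31)


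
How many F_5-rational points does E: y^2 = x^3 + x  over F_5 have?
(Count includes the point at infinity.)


For each x in F_5, count y with y^2 = x^3 + 1 x + 0 mod 5:
  x = 0: RHS = 0, y in [0]  -> 1 point(s)
  x = 2: RHS = 0, y in [0]  -> 1 point(s)
  x = 3: RHS = 0, y in [0]  -> 1 point(s)
Affine points: 3. Add the point at infinity: total = 4.

#E(F_5) = 4


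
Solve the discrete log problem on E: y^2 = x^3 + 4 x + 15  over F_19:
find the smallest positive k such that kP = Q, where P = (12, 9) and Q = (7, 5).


Enumerate multiples of P until we hit Q = (7, 5):
  1P = (12, 9)
  2P = (15, 7)
  3P = (3, 4)
  4P = (9, 18)
  5P = (7, 14)
  6P = (1, 18)
  7P = (4, 0)
  8P = (1, 1)
  9P = (7, 5)
Match found at i = 9.

k = 9


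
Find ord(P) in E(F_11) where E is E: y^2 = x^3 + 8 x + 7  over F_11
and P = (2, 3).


Compute successive multiples of P until we hit O:
  1P = (2, 3)
  2P = (1, 4)
  3P = (9, 4)
  4P = (9, 7)
  5P = (1, 7)
  6P = (2, 8)
  7P = O

ord(P) = 7


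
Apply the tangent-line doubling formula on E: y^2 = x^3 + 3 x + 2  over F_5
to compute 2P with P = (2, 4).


Doubling: s = (3 x1^2 + a) / (2 y1)
s = (3*2^2 + 3) / (2*4) mod 5 = 0
x3 = s^2 - 2 x1 mod 5 = 0^2 - 2*2 = 1
y3 = s (x1 - x3) - y1 mod 5 = 0 * (2 - 1) - 4 = 1

2P = (1, 1)


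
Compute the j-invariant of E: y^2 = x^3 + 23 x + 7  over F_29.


Delta = -16(4 a^3 + 27 b^2) mod 29 = 22
-1728 * (4 a)^3 = -1728 * (4*23)^3 mod 29 = 21
j = 21 * 22^(-1) mod 29 = 26

j = 26 (mod 29)


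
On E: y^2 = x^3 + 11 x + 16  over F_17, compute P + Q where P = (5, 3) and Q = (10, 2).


P != Q, so use the chord formula.
s = (y2 - y1) / (x2 - x1) = (16) / (5) mod 17 = 10
x3 = s^2 - x1 - x2 mod 17 = 10^2 - 5 - 10 = 0
y3 = s (x1 - x3) - y1 mod 17 = 10 * (5 - 0) - 3 = 13

P + Q = (0, 13)


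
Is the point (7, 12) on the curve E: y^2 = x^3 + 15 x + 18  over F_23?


Check whether y^2 = x^3 + 15 x + 18 (mod 23) for (x, y) = (7, 12).
LHS: y^2 = 12^2 mod 23 = 6
RHS: x^3 + 15 x + 18 = 7^3 + 15*7 + 18 mod 23 = 6
LHS = RHS

Yes, on the curve


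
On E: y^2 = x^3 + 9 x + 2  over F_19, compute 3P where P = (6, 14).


k = 3 = 11_2 (binary, LSB first: 11)
Double-and-add from P = (6, 14):
  bit 0 = 1: acc = O + (6, 14) = (6, 14)
  bit 1 = 1: acc = (6, 14) + (5, 18) = (5, 1)

3P = (5, 1)


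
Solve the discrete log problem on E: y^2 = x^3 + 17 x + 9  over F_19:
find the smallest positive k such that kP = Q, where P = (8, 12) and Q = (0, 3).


Enumerate multiples of P until we hit Q = (0, 3):
  1P = (8, 12)
  2P = (3, 7)
  3P = (9, 6)
  4P = (0, 16)
  5P = (16, 11)
  6P = (6, 2)
  7P = (11, 11)
  8P = (17, 10)
  9P = (10, 18)
  10P = (10, 1)
  11P = (17, 9)
  12P = (11, 8)
  13P = (6, 17)
  14P = (16, 8)
  15P = (0, 3)
Match found at i = 15.

k = 15


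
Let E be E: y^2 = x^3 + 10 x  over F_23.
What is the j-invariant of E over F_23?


Delta = -16(4 a^3 + 27 b^2) mod 23 = 9
-1728 * (4 a)^3 = -1728 * (4*10)^3 mod 23 = 4
j = 4 * 9^(-1) mod 23 = 3

j = 3 (mod 23)


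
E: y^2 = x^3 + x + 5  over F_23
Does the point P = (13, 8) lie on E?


Check whether y^2 = x^3 + 1 x + 5 (mod 23) for (x, y) = (13, 8).
LHS: y^2 = 8^2 mod 23 = 18
RHS: x^3 + 1 x + 5 = 13^3 + 1*13 + 5 mod 23 = 7
LHS != RHS

No, not on the curve


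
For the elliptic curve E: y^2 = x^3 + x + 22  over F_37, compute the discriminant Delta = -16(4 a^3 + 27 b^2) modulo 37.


4 a^3 + 27 b^2 = 4*1^3 + 27*22^2 = 4 + 13068 = 13072
Delta = -16 * (13072) = -209152
Delta mod 37 = 9

Delta = 9 (mod 37)


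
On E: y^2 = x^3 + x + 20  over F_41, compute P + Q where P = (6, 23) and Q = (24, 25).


P != Q, so use the chord formula.
s = (y2 - y1) / (x2 - x1) = (2) / (18) mod 41 = 32
x3 = s^2 - x1 - x2 mod 41 = 32^2 - 6 - 24 = 10
y3 = s (x1 - x3) - y1 mod 41 = 32 * (6 - 10) - 23 = 13

P + Q = (10, 13)


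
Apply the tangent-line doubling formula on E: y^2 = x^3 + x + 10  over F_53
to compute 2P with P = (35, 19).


Doubling: s = (3 x1^2 + a) / (2 y1)
s = (3*35^2 + 1) / (2*19) mod 53 = 27
x3 = s^2 - 2 x1 mod 53 = 27^2 - 2*35 = 23
y3 = s (x1 - x3) - y1 mod 53 = 27 * (35 - 23) - 19 = 40

2P = (23, 40)


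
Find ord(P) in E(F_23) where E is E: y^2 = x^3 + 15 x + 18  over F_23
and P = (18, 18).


Compute successive multiples of P until we hit O:
  1P = (18, 18)
  2P = (22, 18)
  3P = (6, 5)
  4P = (8, 12)
  5P = (13, 8)
  6P = (19, 3)
  7P = (4, 2)
  8P = (7, 11)
  ... (continuing to 25P)
  25P = O

ord(P) = 25


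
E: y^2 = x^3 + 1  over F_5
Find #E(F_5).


For each x in F_5, count y with y^2 = x^3 + 0 x + 1 mod 5:
  x = 0: RHS = 1, y in [1, 4]  -> 2 point(s)
  x = 2: RHS = 4, y in [2, 3]  -> 2 point(s)
  x = 4: RHS = 0, y in [0]  -> 1 point(s)
Affine points: 5. Add the point at infinity: total = 6.

#E(F_5) = 6


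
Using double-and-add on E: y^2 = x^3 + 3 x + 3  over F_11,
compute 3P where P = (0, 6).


k = 3 = 11_2 (binary, LSB first: 11)
Double-and-add from P = (0, 6):
  bit 0 = 1: acc = O + (0, 6) = (0, 6)
  bit 1 = 1: acc = (0, 6) + (9, 0) = (0, 5)

3P = (0, 5)


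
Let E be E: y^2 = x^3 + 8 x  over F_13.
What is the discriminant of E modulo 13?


4 a^3 + 27 b^2 = 4*8^3 + 27*0^2 = 2048 + 0 = 2048
Delta = -16 * (2048) = -32768
Delta mod 13 = 5

Delta = 5 (mod 13)


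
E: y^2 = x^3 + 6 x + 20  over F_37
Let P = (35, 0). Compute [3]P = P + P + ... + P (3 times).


k = 3 = 11_2 (binary, LSB first: 11)
Double-and-add from P = (35, 0):
  bit 0 = 1: acc = O + (35, 0) = (35, 0)
  bit 1 = 1: acc = (35, 0) + O = (35, 0)

3P = (35, 0)


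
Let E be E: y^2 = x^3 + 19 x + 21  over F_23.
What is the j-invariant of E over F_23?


Delta = -16(4 a^3 + 27 b^2) mod 23 = 22
-1728 * (4 a)^3 = -1728 * (4*19)^3 mod 23 = 6
j = 6 * 22^(-1) mod 23 = 17

j = 17 (mod 23)


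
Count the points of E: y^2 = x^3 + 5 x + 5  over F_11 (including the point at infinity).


For each x in F_11, count y with y^2 = x^3 + 5 x + 5 mod 11:
  x = 0: RHS = 5, y in [4, 7]  -> 2 point(s)
  x = 1: RHS = 0, y in [0]  -> 1 point(s)
  x = 2: RHS = 1, y in [1, 10]  -> 2 point(s)
  x = 3: RHS = 3, y in [5, 6]  -> 2 point(s)
  x = 4: RHS = 1, y in [1, 10]  -> 2 point(s)
  x = 5: RHS = 1, y in [1, 10]  -> 2 point(s)
  x = 6: RHS = 9, y in [3, 8]  -> 2 point(s)
  x = 7: RHS = 9, y in [3, 8]  -> 2 point(s)
  x = 9: RHS = 9, y in [3, 8]  -> 2 point(s)
Affine points: 17. Add the point at infinity: total = 18.

#E(F_11) = 18


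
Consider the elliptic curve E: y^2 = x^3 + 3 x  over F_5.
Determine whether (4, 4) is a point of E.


Check whether y^2 = x^3 + 3 x + 0 (mod 5) for (x, y) = (4, 4).
LHS: y^2 = 4^2 mod 5 = 1
RHS: x^3 + 3 x + 0 = 4^3 + 3*4 + 0 mod 5 = 1
LHS = RHS

Yes, on the curve


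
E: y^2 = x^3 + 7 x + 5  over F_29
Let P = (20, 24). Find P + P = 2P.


Doubling: s = (3 x1^2 + a) / (2 y1)
s = (3*20^2 + 7) / (2*24) mod 29 = 4
x3 = s^2 - 2 x1 mod 29 = 4^2 - 2*20 = 5
y3 = s (x1 - x3) - y1 mod 29 = 4 * (20 - 5) - 24 = 7

2P = (5, 7)


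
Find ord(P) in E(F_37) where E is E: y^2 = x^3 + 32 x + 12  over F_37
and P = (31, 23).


Compute successive multiples of P until we hit O:
  1P = (31, 23)
  2P = (0, 7)
  3P = (9, 17)
  4P = (9, 20)
  5P = (0, 30)
  6P = (31, 14)
  7P = O

ord(P) = 7


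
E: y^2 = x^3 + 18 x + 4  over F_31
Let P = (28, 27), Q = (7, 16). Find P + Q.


P != Q, so use the chord formula.
s = (y2 - y1) / (x2 - x1) = (20) / (10) mod 31 = 2
x3 = s^2 - x1 - x2 mod 31 = 2^2 - 28 - 7 = 0
y3 = s (x1 - x3) - y1 mod 31 = 2 * (28 - 0) - 27 = 29

P + Q = (0, 29)


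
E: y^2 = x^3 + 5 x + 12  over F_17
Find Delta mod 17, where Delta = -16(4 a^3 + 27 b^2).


4 a^3 + 27 b^2 = 4*5^3 + 27*12^2 = 500 + 3888 = 4388
Delta = -16 * (4388) = -70208
Delta mod 17 = 2

Delta = 2 (mod 17)


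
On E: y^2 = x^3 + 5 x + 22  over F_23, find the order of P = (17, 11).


Compute successive multiples of P until we hit O:
  1P = (17, 11)
  2P = (16, 14)
  3P = (22, 4)
  4P = (20, 7)
  5P = (21, 2)
  6P = (3, 15)
  7P = (12, 4)
  8P = (7, 3)
  ... (continuing to 17P)
  17P = O

ord(P) = 17


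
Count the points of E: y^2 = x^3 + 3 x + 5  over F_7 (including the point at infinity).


For each x in F_7, count y with y^2 = x^3 + 3 x + 5 mod 7:
  x = 1: RHS = 2, y in [3, 4]  -> 2 point(s)
  x = 4: RHS = 4, y in [2, 5]  -> 2 point(s)
  x = 6: RHS = 1, y in [1, 6]  -> 2 point(s)
Affine points: 6. Add the point at infinity: total = 7.

#E(F_7) = 7


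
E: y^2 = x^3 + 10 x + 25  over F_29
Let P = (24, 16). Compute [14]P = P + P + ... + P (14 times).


k = 14 = 1110_2 (binary, LSB first: 0111)
Double-and-add from P = (24, 16):
  bit 0 = 0: acc unchanged = O
  bit 1 = 1: acc = O + (4, 19) = (4, 19)
  bit 2 = 1: acc = (4, 19) + (21, 10) = (10, 20)
  bit 3 = 1: acc = (10, 20) + (11, 4) = (3, 13)

14P = (3, 13)


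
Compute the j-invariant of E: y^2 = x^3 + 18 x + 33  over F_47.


Delta = -16(4 a^3 + 27 b^2) mod 47 = 1
-1728 * (4 a)^3 = -1728 * (4*18)^3 mod 47 = 43
j = 43 * 1^(-1) mod 47 = 43

j = 43 (mod 47)
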